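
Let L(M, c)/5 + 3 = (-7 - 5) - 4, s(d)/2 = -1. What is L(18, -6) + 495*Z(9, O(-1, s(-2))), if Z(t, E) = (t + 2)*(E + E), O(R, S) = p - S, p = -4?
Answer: -21875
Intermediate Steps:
s(d) = -2 (s(d) = 2*(-1) = -2)
O(R, S) = -4 - S
Z(t, E) = 2*E*(2 + t) (Z(t, E) = (2 + t)*(2*E) = 2*E*(2 + t))
L(M, c) = -95 (L(M, c) = -15 + 5*((-7 - 5) - 4) = -15 + 5*(-12 - 4) = -15 + 5*(-16) = -15 - 80 = -95)
L(18, -6) + 495*Z(9, O(-1, s(-2))) = -95 + 495*(2*(-4 - 1*(-2))*(2 + 9)) = -95 + 495*(2*(-4 + 2)*11) = -95 + 495*(2*(-2)*11) = -95 + 495*(-44) = -95 - 21780 = -21875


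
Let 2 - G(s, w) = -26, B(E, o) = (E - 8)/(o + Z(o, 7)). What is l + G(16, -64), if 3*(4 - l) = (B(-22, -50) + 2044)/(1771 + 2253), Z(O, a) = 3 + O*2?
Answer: 9414365/295764 ≈ 31.831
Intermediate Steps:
Z(O, a) = 3 + 2*O
B(E, o) = (-8 + E)/(3 + 3*o) (B(E, o) = (E - 8)/(o + (3 + 2*o)) = (-8 + E)/(3 + 3*o))
G(s, w) = 28 (G(s, w) = 2 - 1*(-26) = 2 + 26 = 28)
l = 1132973/295764 (l = 4 - ((-8 - 22)/(3*(1 - 50)) + 2044)/(3*(1771 + 2253)) = 4 - ((⅓)*(-30)/(-49) + 2044)/(3*4024) = 4 - ((⅓)*(-1/49)*(-30) + 2044)/(3*4024) = 4 - (10/49 + 2044)/(3*4024) = 4 - 100166/(147*4024) = 4 - ⅓*50083/98588 = 4 - 50083/295764 = 1132973/295764 ≈ 3.8307)
l + G(16, -64) = 1132973/295764 + 28 = 9414365/295764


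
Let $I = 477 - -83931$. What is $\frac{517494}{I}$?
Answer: $\frac{86249}{14068} \approx 6.1309$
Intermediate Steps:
$I = 84408$ ($I = 477 + 83931 = 84408$)
$\frac{517494}{I} = \frac{517494}{84408} = 517494 \cdot \frac{1}{84408} = \frac{86249}{14068}$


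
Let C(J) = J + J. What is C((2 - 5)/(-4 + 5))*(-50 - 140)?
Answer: 1140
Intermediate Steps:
C(J) = 2*J
C((2 - 5)/(-4 + 5))*(-50 - 140) = (2*((2 - 5)/(-4 + 5)))*(-50 - 140) = (2*(-3/1))*(-190) = (2*(-3*1))*(-190) = (2*(-3))*(-190) = -6*(-190) = 1140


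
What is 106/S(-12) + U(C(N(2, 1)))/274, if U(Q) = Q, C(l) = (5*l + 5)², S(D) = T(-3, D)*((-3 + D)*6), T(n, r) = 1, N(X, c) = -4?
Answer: -4397/12330 ≈ -0.35661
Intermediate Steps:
S(D) = -18 + 6*D (S(D) = 1*((-3 + D)*6) = 1*(-18 + 6*D) = -18 + 6*D)
C(l) = (5 + 5*l)²
106/S(-12) + U(C(N(2, 1)))/274 = 106/(-18 + 6*(-12)) + (25*(1 - 4)²)/274 = 106/(-18 - 72) + (25*(-3)²)*(1/274) = 106/(-90) + (25*9)*(1/274) = 106*(-1/90) + 225*(1/274) = -53/45 + 225/274 = -4397/12330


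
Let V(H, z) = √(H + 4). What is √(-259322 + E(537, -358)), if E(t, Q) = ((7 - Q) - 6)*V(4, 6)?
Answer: √(-259322 + 718*√2) ≈ 508.24*I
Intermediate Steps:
V(H, z) = √(4 + H)
E(t, Q) = 2*√2*(1 - Q) (E(t, Q) = ((7 - Q) - 6)*√(4 + 4) = (1 - Q)*√8 = (1 - Q)*(2*√2) = 2*√2*(1 - Q))
√(-259322 + E(537, -358)) = √(-259322 + 2*√2*(1 - 1*(-358))) = √(-259322 + 2*√2*(1 + 358)) = √(-259322 + 2*√2*359) = √(-259322 + 718*√2)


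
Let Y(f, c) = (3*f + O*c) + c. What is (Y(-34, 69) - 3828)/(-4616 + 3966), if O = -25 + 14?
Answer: 462/65 ≈ 7.1077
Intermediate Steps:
O = -11
Y(f, c) = -10*c + 3*f (Y(f, c) = (3*f - 11*c) + c = (-11*c + 3*f) + c = -10*c + 3*f)
(Y(-34, 69) - 3828)/(-4616 + 3966) = ((-10*69 + 3*(-34)) - 3828)/(-4616 + 3966) = ((-690 - 102) - 3828)/(-650) = (-792 - 3828)*(-1/650) = -4620*(-1/650) = 462/65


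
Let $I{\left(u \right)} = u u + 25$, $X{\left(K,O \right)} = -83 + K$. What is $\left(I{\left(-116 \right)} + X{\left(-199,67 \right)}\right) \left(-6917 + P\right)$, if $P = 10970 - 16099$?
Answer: $-158995154$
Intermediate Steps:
$P = -5129$
$I{\left(u \right)} = 25 + u^{2}$ ($I{\left(u \right)} = u^{2} + 25 = 25 + u^{2}$)
$\left(I{\left(-116 \right)} + X{\left(-199,67 \right)}\right) \left(-6917 + P\right) = \left(\left(25 + \left(-116\right)^{2}\right) - 282\right) \left(-6917 - 5129\right) = \left(\left(25 + 13456\right) - 282\right) \left(-12046\right) = \left(13481 - 282\right) \left(-12046\right) = 13199 \left(-12046\right) = -158995154$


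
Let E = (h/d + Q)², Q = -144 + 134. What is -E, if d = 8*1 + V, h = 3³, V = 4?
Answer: -961/16 ≈ -60.063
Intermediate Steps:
h = 27
d = 12 (d = 8*1 + 4 = 8 + 4 = 12)
Q = -10
E = 961/16 (E = (27/12 - 10)² = (27*(1/12) - 10)² = (9/4 - 10)² = (-31/4)² = 961/16 ≈ 60.063)
-E = -1*961/16 = -961/16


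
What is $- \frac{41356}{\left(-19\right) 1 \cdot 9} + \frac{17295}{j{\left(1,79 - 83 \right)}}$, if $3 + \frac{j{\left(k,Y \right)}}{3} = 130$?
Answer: $\frac{6238027}{21717} \approx 287.24$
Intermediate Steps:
$j{\left(k,Y \right)} = 381$ ($j{\left(k,Y \right)} = -9 + 3 \cdot 130 = -9 + 390 = 381$)
$- \frac{41356}{\left(-19\right) 1 \cdot 9} + \frac{17295}{j{\left(1,79 - 83 \right)}} = - \frac{41356}{\left(-19\right) 1 \cdot 9} + \frac{17295}{381} = - \frac{41356}{\left(-19\right) 9} + 17295 \cdot \frac{1}{381} = - \frac{41356}{-171} + \frac{5765}{127} = \left(-41356\right) \left(- \frac{1}{171}\right) + \frac{5765}{127} = \frac{41356}{171} + \frac{5765}{127} = \frac{6238027}{21717}$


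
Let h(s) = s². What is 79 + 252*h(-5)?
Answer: 6379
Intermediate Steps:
79 + 252*h(-5) = 79 + 252*(-5)² = 79 + 252*25 = 79 + 6300 = 6379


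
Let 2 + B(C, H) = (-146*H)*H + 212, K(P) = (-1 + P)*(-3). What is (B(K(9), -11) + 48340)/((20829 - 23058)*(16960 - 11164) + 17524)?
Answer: -7721/3225440 ≈ -0.0023938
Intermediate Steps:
K(P) = 3 - 3*P
B(C, H) = 210 - 146*H² (B(C, H) = -2 + ((-146*H)*H + 212) = -2 + (-146*H² + 212) = -2 + (212 - 146*H²) = 210 - 146*H²)
(B(K(9), -11) + 48340)/((20829 - 23058)*(16960 - 11164) + 17524) = ((210 - 146*(-11)²) + 48340)/((20829 - 23058)*(16960 - 11164) + 17524) = ((210 - 146*121) + 48340)/(-2229*5796 + 17524) = ((210 - 17666) + 48340)/(-12919284 + 17524) = (-17456 + 48340)/(-12901760) = 30884*(-1/12901760) = -7721/3225440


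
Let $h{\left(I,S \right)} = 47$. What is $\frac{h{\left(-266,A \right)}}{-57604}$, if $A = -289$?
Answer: $- \frac{47}{57604} \approx -0.00081592$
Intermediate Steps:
$\frac{h{\left(-266,A \right)}}{-57604} = \frac{47}{-57604} = 47 \left(- \frac{1}{57604}\right) = - \frac{47}{57604}$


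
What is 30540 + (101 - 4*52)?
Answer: 30433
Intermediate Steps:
30540 + (101 - 4*52) = 30540 + (101 - 208) = 30540 - 107 = 30433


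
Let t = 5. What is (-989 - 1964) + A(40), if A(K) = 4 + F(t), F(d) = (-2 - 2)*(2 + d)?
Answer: -2977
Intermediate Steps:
F(d) = -8 - 4*d (F(d) = -4*(2 + d) = -8 - 4*d)
A(K) = -24 (A(K) = 4 + (-8 - 4*5) = 4 + (-8 - 20) = 4 - 28 = -24)
(-989 - 1964) + A(40) = (-989 - 1964) - 24 = -2953 - 24 = -2977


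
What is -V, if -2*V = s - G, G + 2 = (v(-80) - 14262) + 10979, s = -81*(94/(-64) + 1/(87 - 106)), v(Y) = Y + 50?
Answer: 2090445/1216 ≈ 1719.1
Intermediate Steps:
v(Y) = 50 + Y
s = 74925/608 (s = -81*(94*(-1/64) + 1/(-19)) = -81*(-47/32 - 1/19) = -81*(-925/608) = 74925/608 ≈ 123.23)
G = -3315 (G = -2 + (((50 - 80) - 14262) + 10979) = -2 + ((-30 - 14262) + 10979) = -2 + (-14292 + 10979) = -2 - 3313 = -3315)
V = -2090445/1216 (V = -(74925/608 - 1*(-3315))/2 = -(74925/608 + 3315)/2 = -½*2090445/608 = -2090445/1216 ≈ -1719.1)
-V = -1*(-2090445/1216) = 2090445/1216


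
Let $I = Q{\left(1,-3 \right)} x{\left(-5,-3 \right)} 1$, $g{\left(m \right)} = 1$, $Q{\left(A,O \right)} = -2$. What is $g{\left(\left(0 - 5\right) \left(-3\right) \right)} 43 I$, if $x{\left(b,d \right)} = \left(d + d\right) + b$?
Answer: $946$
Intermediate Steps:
$x{\left(b,d \right)} = b + 2 d$ ($x{\left(b,d \right)} = 2 d + b = b + 2 d$)
$I = 22$ ($I = - 2 \left(-5 + 2 \left(-3\right)\right) 1 = - 2 \left(-5 - 6\right) 1 = \left(-2\right) \left(-11\right) 1 = 22 \cdot 1 = 22$)
$g{\left(\left(0 - 5\right) \left(-3\right) \right)} 43 I = 1 \cdot 43 \cdot 22 = 43 \cdot 22 = 946$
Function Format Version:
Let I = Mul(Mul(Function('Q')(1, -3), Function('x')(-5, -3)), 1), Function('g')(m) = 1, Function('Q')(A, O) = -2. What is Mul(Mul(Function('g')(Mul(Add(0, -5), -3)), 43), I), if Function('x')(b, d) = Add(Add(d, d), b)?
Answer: 946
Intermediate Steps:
Function('x')(b, d) = Add(b, Mul(2, d)) (Function('x')(b, d) = Add(Mul(2, d), b) = Add(b, Mul(2, d)))
I = 22 (I = Mul(Mul(-2, Add(-5, Mul(2, -3))), 1) = Mul(Mul(-2, Add(-5, -6)), 1) = Mul(Mul(-2, -11), 1) = Mul(22, 1) = 22)
Mul(Mul(Function('g')(Mul(Add(0, -5), -3)), 43), I) = Mul(Mul(1, 43), 22) = Mul(43, 22) = 946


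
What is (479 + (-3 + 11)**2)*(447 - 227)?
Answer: 119460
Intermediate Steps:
(479 + (-3 + 11)**2)*(447 - 227) = (479 + 8**2)*220 = (479 + 64)*220 = 543*220 = 119460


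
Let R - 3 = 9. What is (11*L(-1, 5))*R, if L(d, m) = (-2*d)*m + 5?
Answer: 1980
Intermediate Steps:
R = 12 (R = 3 + 9 = 12)
L(d, m) = 5 - 2*d*m (L(d, m) = -2*d*m + 5 = 5 - 2*d*m)
(11*L(-1, 5))*R = (11*(5 - 2*(-1)*5))*12 = (11*(5 + 10))*12 = (11*15)*12 = 165*12 = 1980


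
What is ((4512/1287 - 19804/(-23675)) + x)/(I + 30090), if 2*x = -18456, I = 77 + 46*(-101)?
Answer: -93680770984/259205950575 ≈ -0.36141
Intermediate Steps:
I = -4569 (I = 77 - 4646 = -4569)
x = -9228 (x = (1/2)*(-18456) = -9228)
((4512/1287 - 19804/(-23675)) + x)/(I + 30090) = ((4512/1287 - 19804/(-23675)) - 9228)/(-4569 + 30090) = ((4512*(1/1287) - 19804*(-1/23675)) - 9228)/25521 = ((1504/429 + 19804/23675) - 9228)*(1/25521) = (44103116/10156575 - 9228)*(1/25521) = -93680770984/10156575*1/25521 = -93680770984/259205950575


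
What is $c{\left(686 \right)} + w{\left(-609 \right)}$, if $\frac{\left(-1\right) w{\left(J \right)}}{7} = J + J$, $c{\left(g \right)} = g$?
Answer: $9212$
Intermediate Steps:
$w{\left(J \right)} = - 14 J$ ($w{\left(J \right)} = - 7 \left(J + J\right) = - 7 \cdot 2 J = - 14 J$)
$c{\left(686 \right)} + w{\left(-609 \right)} = 686 - -8526 = 686 + 8526 = 9212$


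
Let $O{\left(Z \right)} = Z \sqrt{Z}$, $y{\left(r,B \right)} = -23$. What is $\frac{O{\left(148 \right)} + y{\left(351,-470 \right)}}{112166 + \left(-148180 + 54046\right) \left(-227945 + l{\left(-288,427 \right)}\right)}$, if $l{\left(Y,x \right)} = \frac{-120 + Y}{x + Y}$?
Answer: $- \frac{3197}{2982629071316} + \frac{10286 \sqrt{37}}{745657267829} \approx 8.2837 \cdot 10^{-8}$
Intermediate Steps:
$l{\left(Y,x \right)} = \frac{-120 + Y}{Y + x}$
$O{\left(Z \right)} = Z^{\frac{3}{2}}$
$\frac{O{\left(148 \right)} + y{\left(351,-470 \right)}}{112166 + \left(-148180 + 54046\right) \left(-227945 + l{\left(-288,427 \right)}\right)} = \frac{148^{\frac{3}{2}} - 23}{112166 + \left(-148180 + 54046\right) \left(-227945 + \frac{-120 - 288}{-288 + 427}\right)} = \frac{296 \sqrt{37} - 23}{112166 - 94134 \left(-227945 + \frac{1}{139} \left(-408\right)\right)} = \frac{-23 + 296 \sqrt{37}}{112166 - 94134 \left(-227945 + \frac{1}{139} \left(-408\right)\right)} = \frac{-23 + 296 \sqrt{37}}{112166 - 94134 \left(-227945 - \frac{408}{139}\right)} = \frac{-23 + 296 \sqrt{37}}{112166 - - \frac{2982613480242}{139}} = \frac{-23 + 296 \sqrt{37}}{112166 + \frac{2982613480242}{139}} = \frac{-23 + 296 \sqrt{37}}{\frac{2982629071316}{139}} = \left(-23 + 296 \sqrt{37}\right) \frac{139}{2982629071316} = - \frac{3197}{2982629071316} + \frac{10286 \sqrt{37}}{745657267829}$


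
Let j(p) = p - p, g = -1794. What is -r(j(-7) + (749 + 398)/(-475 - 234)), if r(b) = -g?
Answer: -1794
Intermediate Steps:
j(p) = 0
r(b) = 1794 (r(b) = -1*(-1794) = 1794)
-r(j(-7) + (749 + 398)/(-475 - 234)) = -1*1794 = -1794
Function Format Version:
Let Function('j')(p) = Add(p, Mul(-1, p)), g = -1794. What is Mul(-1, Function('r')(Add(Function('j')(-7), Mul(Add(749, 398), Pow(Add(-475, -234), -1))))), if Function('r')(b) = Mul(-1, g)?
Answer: -1794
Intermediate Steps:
Function('j')(p) = 0
Function('r')(b) = 1794 (Function('r')(b) = Mul(-1, -1794) = 1794)
Mul(-1, Function('r')(Add(Function('j')(-7), Mul(Add(749, 398), Pow(Add(-475, -234), -1))))) = Mul(-1, 1794) = -1794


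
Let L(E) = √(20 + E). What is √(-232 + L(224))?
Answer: √(-232 + 2*√61) ≈ 14.71*I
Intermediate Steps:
√(-232 + L(224)) = √(-232 + √(20 + 224)) = √(-232 + √244) = √(-232 + 2*√61)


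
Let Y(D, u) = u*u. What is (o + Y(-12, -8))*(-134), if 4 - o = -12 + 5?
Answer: -10050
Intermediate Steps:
Y(D, u) = u**2
o = 11 (o = 4 - (-12 + 5) = 4 - 1*(-7) = 4 + 7 = 11)
(o + Y(-12, -8))*(-134) = (11 + (-8)**2)*(-134) = (11 + 64)*(-134) = 75*(-134) = -10050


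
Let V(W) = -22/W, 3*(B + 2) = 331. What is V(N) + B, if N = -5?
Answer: 1691/15 ≈ 112.73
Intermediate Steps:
B = 325/3 (B = -2 + (1/3)*331 = -2 + 331/3 = 325/3 ≈ 108.33)
V(N) + B = -22/(-5) + 325/3 = -22*(-1/5) + 325/3 = 22/5 + 325/3 = 1691/15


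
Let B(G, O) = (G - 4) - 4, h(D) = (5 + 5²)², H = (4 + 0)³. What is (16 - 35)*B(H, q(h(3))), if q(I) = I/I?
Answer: -1064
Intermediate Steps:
H = 64 (H = 4³ = 64)
h(D) = 900 (h(D) = (5 + 25)² = 30² = 900)
q(I) = 1
B(G, O) = -8 + G (B(G, O) = (-4 + G) - 4 = -8 + G)
(16 - 35)*B(H, q(h(3))) = (16 - 35)*(-8 + 64) = -19*56 = -1064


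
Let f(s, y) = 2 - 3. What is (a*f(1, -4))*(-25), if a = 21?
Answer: 525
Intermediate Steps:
f(s, y) = -1
(a*f(1, -4))*(-25) = (21*(-1))*(-25) = -21*(-25) = 525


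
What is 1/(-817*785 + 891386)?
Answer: 1/250041 ≈ 3.9993e-6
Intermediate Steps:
1/(-817*785 + 891386) = 1/(-641345 + 891386) = 1/250041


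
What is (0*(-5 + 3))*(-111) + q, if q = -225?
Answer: -225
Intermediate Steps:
(0*(-5 + 3))*(-111) + q = (0*(-5 + 3))*(-111) - 225 = (0*(-2))*(-111) - 225 = 0*(-111) - 225 = 0 - 225 = -225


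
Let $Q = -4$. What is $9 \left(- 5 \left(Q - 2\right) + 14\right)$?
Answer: $396$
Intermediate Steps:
$9 \left(- 5 \left(Q - 2\right) + 14\right) = 9 \left(- 5 \left(-4 - 2\right) + 14\right) = 9 \left(\left(-5\right) \left(-6\right) + 14\right) = 9 \left(30 + 14\right) = 9 \cdot 44 = 396$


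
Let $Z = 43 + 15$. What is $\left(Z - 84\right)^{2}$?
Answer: $676$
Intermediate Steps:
$Z = 58$
$\left(Z - 84\right)^{2} = \left(58 - 84\right)^{2} = \left(-26\right)^{2} = 676$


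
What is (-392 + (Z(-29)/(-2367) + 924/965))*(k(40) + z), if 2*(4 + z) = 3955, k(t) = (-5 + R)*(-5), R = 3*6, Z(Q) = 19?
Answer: -3409420690379/4568310 ≈ -7.4632e+5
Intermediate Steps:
R = 18
k(t) = -65 (k(t) = (-5 + 18)*(-5) = 13*(-5) = -65)
z = 3947/2 (z = -4 + (1/2)*3955 = -4 + 3955/2 = 3947/2 ≈ 1973.5)
(-392 + (Z(-29)/(-2367) + 924/965))*(k(40) + z) = (-392 + (19/(-2367) + 924/965))*(-65 + 3947/2) = (-392 + (19*(-1/2367) + 924*(1/965)))*(3817/2) = (-392 + (-19/2367 + 924/965))*(3817/2) = (-392 + 2168773/2284155)*(3817/2) = -893219987/2284155*3817/2 = -3409420690379/4568310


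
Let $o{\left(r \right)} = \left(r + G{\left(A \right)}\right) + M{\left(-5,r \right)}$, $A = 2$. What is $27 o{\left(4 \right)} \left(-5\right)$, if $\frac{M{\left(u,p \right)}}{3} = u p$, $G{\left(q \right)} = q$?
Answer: $7290$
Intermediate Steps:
$M{\left(u,p \right)} = 3 p u$ ($M{\left(u,p \right)} = 3 u p = 3 p u$)
$o{\left(r \right)} = 2 - 14 r$ ($o{\left(r \right)} = \left(r + 2\right) + 3 r \left(-5\right) = \left(2 + r\right) - 15 r = 2 - 14 r$)
$27 o{\left(4 \right)} \left(-5\right) = 27 \left(2 - 56\right) \left(-5\right) = 27 \left(-54\right) \left(-5\right) = \left(-1458\right) \left(-5\right) = 7290$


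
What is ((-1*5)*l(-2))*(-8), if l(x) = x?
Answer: -80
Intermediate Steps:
((-1*5)*l(-2))*(-8) = (-1*5*(-2))*(-8) = -5*(-2)*(-8) = 10*(-8) = -80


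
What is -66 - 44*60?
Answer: -2706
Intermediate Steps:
-66 - 44*60 = -66 - 2640 = -2706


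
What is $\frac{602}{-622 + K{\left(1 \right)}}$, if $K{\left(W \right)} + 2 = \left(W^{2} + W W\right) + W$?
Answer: $- \frac{602}{621} \approx -0.9694$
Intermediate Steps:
$K{\left(W \right)} = -2 + W + 2 W^{2}$ ($K{\left(W \right)} = -2 + \left(\left(W^{2} + W W\right) + W\right) = -2 + \left(\left(W^{2} + W^{2}\right) + W\right) = -2 + \left(2 W^{2} + W\right) = -2 + \left(W + 2 W^{2}\right) = -2 + W + 2 W^{2}$)
$\frac{602}{-622 + K{\left(1 \right)}} = \frac{602}{-622 + \left(-2 + 1 + 2 \cdot 1^{2}\right)} = \frac{602}{-622 + \left(-2 + 1 + 2 \cdot 1\right)} = \frac{602}{-622 + \left(-2 + 1 + 2\right)} = \frac{602}{-622 + 1} = \frac{602}{-621} = 602 \left(- \frac{1}{621}\right) = - \frac{602}{621}$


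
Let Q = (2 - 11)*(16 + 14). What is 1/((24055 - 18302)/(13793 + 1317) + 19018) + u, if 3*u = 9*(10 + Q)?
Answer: -224146816630/287367733 ≈ -780.00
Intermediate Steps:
Q = -270 (Q = -9*30 = -270)
u = -780 (u = (9*(10 - 270))/3 = (9*(-260))/3 = (⅓)*(-2340) = -780)
1/((24055 - 18302)/(13793 + 1317) + 19018) + u = 1/((24055 - 18302)/(13793 + 1317) + 19018) - 780 = 1/(5753/15110 + 19018) - 780 = 1/(287367733/15110) - 780 = 15110/287367733 - 780 = -224146816630/287367733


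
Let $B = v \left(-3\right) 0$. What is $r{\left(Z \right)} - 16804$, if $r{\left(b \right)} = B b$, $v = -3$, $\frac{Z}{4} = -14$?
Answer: $-16804$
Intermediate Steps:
$Z = -56$ ($Z = 4 \left(-14\right) = -56$)
$B = 0$ ($B = \left(-3\right) \left(-3\right) 0 = 9 \cdot 0 = 0$)
$r{\left(b \right)} = 0$ ($r{\left(b \right)} = 0 b = 0$)
$r{\left(Z \right)} - 16804 = 0 - 16804 = -16804$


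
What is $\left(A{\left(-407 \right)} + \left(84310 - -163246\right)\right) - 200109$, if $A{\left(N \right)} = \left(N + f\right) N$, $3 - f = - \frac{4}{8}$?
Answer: $\frac{423343}{2} \approx 2.1167 \cdot 10^{5}$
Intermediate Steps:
$f = \frac{7}{2}$ ($f = 3 - - \frac{4}{8} = 3 - \left(-4\right) \frac{1}{8} = 3 - - \frac{1}{2} = 3 + \frac{1}{2} = \frac{7}{2} \approx 3.5$)
$A{\left(N \right)} = N \left(\frac{7}{2} + N\right)$ ($A{\left(N \right)} = \left(N + \frac{7}{2}\right) N = \left(\frac{7}{2} + N\right) N = N \left(\frac{7}{2} + N\right)$)
$\left(A{\left(-407 \right)} + \left(84310 - -163246\right)\right) - 200109 = \left(\frac{1}{2} \left(-407\right) \left(7 + 2 \left(-407\right)\right) + \left(84310 - -163246\right)\right) - 200109 = \left(\frac{1}{2} \left(-407\right) \left(7 - 814\right) + \left(84310 + 163246\right)\right) - 200109 = \left(\frac{1}{2} \left(-407\right) \left(-807\right) + 247556\right) - 200109 = \left(\frac{328449}{2} + 247556\right) - 200109 = \frac{823561}{2} - 200109 = \frac{423343}{2}$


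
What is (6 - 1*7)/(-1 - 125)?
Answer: 1/126 ≈ 0.0079365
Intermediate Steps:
(6 - 1*7)/(-1 - 125) = (6 - 7)/(-126) = -1/126*(-1) = 1/126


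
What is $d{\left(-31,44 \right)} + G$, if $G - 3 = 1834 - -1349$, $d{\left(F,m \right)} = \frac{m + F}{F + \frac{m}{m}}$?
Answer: $\frac{95567}{30} \approx 3185.6$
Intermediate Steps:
$d{\left(F,m \right)} = \frac{F + m}{1 + F}$ ($d{\left(F,m \right)} = \frac{F + m}{F + 1} = \frac{F + m}{1 + F}$)
$G = 3186$ ($G = 3 + \left(1834 - -1349\right) = 3 + \left(1834 + 1349\right) = 3 + 3183 = 3186$)
$d{\left(-31,44 \right)} + G = \frac{-31 + 44}{1 - 31} + 3186 = \frac{1}{-30} \cdot 13 + 3186 = \left(- \frac{1}{30}\right) 13 + 3186 = - \frac{13}{30} + 3186 = \frac{95567}{30}$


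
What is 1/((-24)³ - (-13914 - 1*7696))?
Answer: 1/7786 ≈ 0.00012844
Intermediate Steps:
1/((-24)³ - (-13914 - 1*7696)) = 1/(-13824 - (-13914 - 7696)) = 1/(-13824 - 1*(-21610)) = 1/(-13824 + 21610) = 1/7786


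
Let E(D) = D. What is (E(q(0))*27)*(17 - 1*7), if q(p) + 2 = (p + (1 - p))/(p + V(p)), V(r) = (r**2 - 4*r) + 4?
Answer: -945/2 ≈ -472.50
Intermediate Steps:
V(r) = 4 + r**2 - 4*r
q(p) = -2 + 1/(4 + p**2 - 3*p) (q(p) = -2 + (p + (1 - p))/(p + (4 + p**2 - 4*p)) = -2 + 1/(4 + p**2 - 3*p))
(E(q(0))*27)*(17 - 1*7) = (((-7 - 2*0**2 + 6*0)/(4 + 0**2 - 3*0))*27)*(17 - 1*7) = (((-7 - 2*0 + 0)/(4 + 0 + 0))*27)*(17 - 7) = (((-7 + 0 + 0)/4)*27)*10 = (((1/4)*(-7))*27)*10 = -7/4*27*10 = -189/4*10 = -945/2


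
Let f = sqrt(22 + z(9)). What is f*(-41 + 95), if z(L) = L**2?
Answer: 54*sqrt(103) ≈ 548.04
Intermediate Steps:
f = sqrt(103) (f = sqrt(22 + 9**2) = sqrt(22 + 81) = sqrt(103) ≈ 10.149)
f*(-41 + 95) = sqrt(103)*(-41 + 95) = sqrt(103)*54 = 54*sqrt(103)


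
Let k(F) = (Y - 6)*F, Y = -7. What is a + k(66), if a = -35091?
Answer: -35949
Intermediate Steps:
k(F) = -13*F (k(F) = (-7 - 6)*F = -13*F)
a + k(66) = -35091 - 13*66 = -35091 - 858 = -35949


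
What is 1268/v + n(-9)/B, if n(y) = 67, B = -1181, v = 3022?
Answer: 647517/1784491 ≈ 0.36286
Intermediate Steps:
1268/v + n(-9)/B = 1268/3022 + 67/(-1181) = 1268*(1/3022) + 67*(-1/1181) = 634/1511 - 67/1181 = 647517/1784491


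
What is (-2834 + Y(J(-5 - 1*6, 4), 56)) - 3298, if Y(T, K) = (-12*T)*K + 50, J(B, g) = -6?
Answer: -2050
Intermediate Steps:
Y(T, K) = 50 - 12*K*T (Y(T, K) = -12*K*T + 50 = 50 - 12*K*T)
(-2834 + Y(J(-5 - 1*6, 4), 56)) - 3298 = (-2834 + (50 - 12*56*(-6))) - 3298 = (-2834 + (50 + 4032)) - 3298 = (-2834 + 4082) - 3298 = 1248 - 3298 = -2050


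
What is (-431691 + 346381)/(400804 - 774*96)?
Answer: -8531/32650 ≈ -0.26129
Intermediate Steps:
(-431691 + 346381)/(400804 - 774*96) = -85310/(400804 - 74304) = -85310/326500 = -85310*1/326500 = -8531/32650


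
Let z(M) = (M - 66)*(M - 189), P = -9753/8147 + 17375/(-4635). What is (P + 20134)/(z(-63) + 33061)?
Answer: 152020032190/495194726061 ≈ 0.30699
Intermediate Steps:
P = -37351856/7552269 (P = -9753*1/8147 + 17375*(-1/4635) = -9753/8147 - 3475/927 = -37351856/7552269 ≈ -4.9458)
z(M) = (-189 + M)*(-66 + M) (z(M) = (-66 + M)*(-189 + M) = (-189 + M)*(-66 + M))
(P + 20134)/(z(-63) + 33061) = (-37351856/7552269 + 20134)/((12474 + (-63)² - 255*(-63)) + 33061) = 152020032190/(7552269*((12474 + 3969 + 16065) + 33061)) = 152020032190/(7552269*(32508 + 33061)) = (152020032190/7552269)/65569 = (152020032190/7552269)*(1/65569) = 152020032190/495194726061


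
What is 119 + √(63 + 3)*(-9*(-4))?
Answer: 119 + 36*√66 ≈ 411.47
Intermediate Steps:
119 + √(63 + 3)*(-9*(-4)) = 119 + √66*36 = 119 + 36*√66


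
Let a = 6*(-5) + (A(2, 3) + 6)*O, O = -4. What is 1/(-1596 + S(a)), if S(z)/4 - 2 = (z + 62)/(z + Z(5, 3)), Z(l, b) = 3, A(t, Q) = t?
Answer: -1/1588 ≈ -0.00062972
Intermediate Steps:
a = -62 (a = 6*(-5) + (2 + 6)*(-4) = -30 + 8*(-4) = -30 - 32 = -62)
S(z) = 8 + 4*(62 + z)/(3 + z) (S(z) = 8 + 4*((z + 62)/(z + 3)) = 8 + 4*((62 + z)/(3 + z)) = 8 + 4*(62 + z)/(3 + z))
1/(-1596 + S(a)) = 1/(-1596 + 4*(68 + 3*(-62))/(3 - 62)) = 1/(-1596 + 4*(68 - 186)/(-59)) = 1/(-1596 + 4*(-1/59)*(-118)) = 1/(-1596 + 8) = 1/(-1588) = -1/1588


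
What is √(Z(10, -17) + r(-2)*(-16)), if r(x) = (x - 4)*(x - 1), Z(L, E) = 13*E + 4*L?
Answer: I*√469 ≈ 21.656*I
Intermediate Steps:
Z(L, E) = 4*L + 13*E
r(x) = (-1 + x)*(-4 + x) (r(x) = (-4 + x)*(-1 + x) = (-1 + x)*(-4 + x))
√(Z(10, -17) + r(-2)*(-16)) = √((4*10 + 13*(-17)) + (4 + (-2)² - 5*(-2))*(-16)) = √((40 - 221) + (4 + 4 + 10)*(-16)) = √(-181 + 18*(-16)) = √(-181 - 288) = √(-469) = I*√469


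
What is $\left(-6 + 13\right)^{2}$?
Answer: $49$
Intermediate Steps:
$\left(-6 + 13\right)^{2} = 7^{2} = 49$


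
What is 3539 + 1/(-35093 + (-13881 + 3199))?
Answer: 161997724/45775 ≈ 3539.0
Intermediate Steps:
3539 + 1/(-35093 + (-13881 + 3199)) = 3539 + 1/(-35093 - 10682) = 3539 + 1/(-45775) = 3539 - 1/45775 = 161997724/45775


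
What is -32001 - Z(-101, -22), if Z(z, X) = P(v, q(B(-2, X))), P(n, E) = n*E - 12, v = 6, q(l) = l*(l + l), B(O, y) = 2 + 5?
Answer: -32577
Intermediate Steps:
B(O, y) = 7
q(l) = 2*l² (q(l) = l*(2*l) = 2*l²)
P(n, E) = -12 + E*n (P(n, E) = E*n - 12 = -12 + E*n)
Z(z, X) = 576 (Z(z, X) = -12 + (2*7²)*6 = -12 + (2*49)*6 = -12 + 98*6 = -12 + 588 = 576)
-32001 - Z(-101, -22) = -32001 - 1*576 = -32001 - 576 = -32577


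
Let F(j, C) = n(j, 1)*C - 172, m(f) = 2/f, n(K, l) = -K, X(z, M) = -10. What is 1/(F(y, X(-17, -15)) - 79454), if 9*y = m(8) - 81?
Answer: -18/1434883 ≈ -1.2545e-5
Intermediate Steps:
y = -323/36 (y = (2/8 - 81)/9 = (2*(1/8) - 81)/9 = (1/4 - 81)/9 = (1/9)*(-323/4) = -323/36 ≈ -8.9722)
F(j, C) = -172 - C*j (F(j, C) = (-j)*C - 172 = -C*j - 172 = -172 - C*j)
1/(F(y, X(-17, -15)) - 79454) = 1/((-172 - 1*(-10)*(-323/36)) - 79454) = 1/((-172 - 1615/18) - 79454) = 1/(-4711/18 - 79454) = 1/(-1434883/18) = -18/1434883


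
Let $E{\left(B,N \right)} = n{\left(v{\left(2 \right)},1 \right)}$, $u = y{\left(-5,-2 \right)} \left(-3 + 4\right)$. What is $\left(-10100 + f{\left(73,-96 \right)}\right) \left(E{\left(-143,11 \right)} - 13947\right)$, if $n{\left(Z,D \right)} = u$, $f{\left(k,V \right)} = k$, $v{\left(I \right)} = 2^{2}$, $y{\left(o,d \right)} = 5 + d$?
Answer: $139816488$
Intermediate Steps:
$v{\left(I \right)} = 4$
$u = 3$ ($u = \left(5 - 2\right) \left(-3 + 4\right) = 3 \cdot 1 = 3$)
$n{\left(Z,D \right)} = 3$
$E{\left(B,N \right)} = 3$
$\left(-10100 + f{\left(73,-96 \right)}\right) \left(E{\left(-143,11 \right)} - 13947\right) = \left(-10100 + 73\right) \left(3 - 13947\right) = \left(-10027\right) \left(-13944\right) = 139816488$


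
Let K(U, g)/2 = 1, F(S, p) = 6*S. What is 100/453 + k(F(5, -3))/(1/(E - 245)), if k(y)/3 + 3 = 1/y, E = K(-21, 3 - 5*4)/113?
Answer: 1116208511/511890 ≈ 2180.6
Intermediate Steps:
K(U, g) = 2 (K(U, g) = 2*1 = 2)
E = 2/113 ≈ 0.017699
k(y) = -9 + 3/y
100/453 + k(F(5, -3))/(1/(E - 245)) = 100/453 + (-9 + 3/((6*5)))/(1/(2/113 - 245)) = 100*(1/453) + (-9 + 3/30)/(1/(-27683/113)) = 100/453 + (-9 + 3*(1/30))/(-113/27683) = 100/453 + (-9 + ⅒)*(-27683/113) = 100/453 - 89/10*(-27683/113) = 100/453 + 2463787/1130 = 1116208511/511890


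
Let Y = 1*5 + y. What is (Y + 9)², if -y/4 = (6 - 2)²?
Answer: 2500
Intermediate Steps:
y = -64 (y = -4*(6 - 2)² = -4*4² = -4*16 = -64)
Y = -59 (Y = 1*5 - 64 = 5 - 64 = -59)
(Y + 9)² = (-59 + 9)² = (-50)² = 2500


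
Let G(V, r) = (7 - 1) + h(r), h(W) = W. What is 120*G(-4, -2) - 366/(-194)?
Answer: 46743/97 ≈ 481.89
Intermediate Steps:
G(V, r) = 6 + r (G(V, r) = (7 - 1) + r = 6 + r)
120*G(-4, -2) - 366/(-194) = 120*(6 - 2) - 366/(-194) = 120*4 - 366*(-1/194) = 480 + 183/97 = 46743/97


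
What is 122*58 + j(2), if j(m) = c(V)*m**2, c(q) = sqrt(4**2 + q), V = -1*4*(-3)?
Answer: 7076 + 8*sqrt(7) ≈ 7097.2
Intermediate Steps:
V = 12 (V = -4*(-3) = 12)
c(q) = sqrt(16 + q)
j(m) = 2*sqrt(7)*m**2 (j(m) = sqrt(16 + 12)*m**2 = sqrt(28)*m**2 = (2*sqrt(7))*m**2 = 2*sqrt(7)*m**2)
122*58 + j(2) = 122*58 + 2*sqrt(7)*2**2 = 7076 + 2*sqrt(7)*4 = 7076 + 8*sqrt(7)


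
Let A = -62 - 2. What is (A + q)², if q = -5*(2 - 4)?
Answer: 2916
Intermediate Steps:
q = 10 (q = -5*(-2) = 10)
A = -64
(A + q)² = (-64 + 10)² = (-54)² = 2916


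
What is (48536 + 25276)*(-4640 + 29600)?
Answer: 1842347520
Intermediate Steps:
(48536 + 25276)*(-4640 + 29600) = 73812*24960 = 1842347520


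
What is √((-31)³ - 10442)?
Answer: I*√40233 ≈ 200.58*I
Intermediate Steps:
√((-31)³ - 10442) = √(-29791 - 10442) = √(-40233) = I*√40233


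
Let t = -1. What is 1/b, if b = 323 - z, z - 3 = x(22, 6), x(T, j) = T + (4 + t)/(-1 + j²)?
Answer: 35/10427 ≈ 0.0033567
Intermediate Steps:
x(T, j) = T + 3/(-1 + j²) (x(T, j) = T + (4 - 1)/(-1 + j²) = T + 3/(-1 + j²))
z = 878/35 (z = 3 + (3 - 1*22 + 22*6²)/(-1 + 6²) = 3 + (3 - 22 + 22*36)/(-1 + 36) = 3 + (3 - 22 + 792)/35 = 3 + (1/35)*773 = 3 + 773/35 = 878/35 ≈ 25.086)
b = 10427/35 (b = 323 - 1*878/35 = 323 - 878/35 = 10427/35 ≈ 297.91)
1/b = 1/(10427/35) = 35/10427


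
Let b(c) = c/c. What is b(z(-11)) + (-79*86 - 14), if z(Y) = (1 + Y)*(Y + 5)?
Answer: -6807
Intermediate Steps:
z(Y) = (1 + Y)*(5 + Y)
b(c) = 1
b(z(-11)) + (-79*86 - 14) = 1 + (-79*86 - 14) = 1 + (-6794 - 14) = 1 - 6808 = -6807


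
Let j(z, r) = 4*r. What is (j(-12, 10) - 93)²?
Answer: 2809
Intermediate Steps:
(j(-12, 10) - 93)² = (4*10 - 93)² = (40 - 93)² = (-53)² = 2809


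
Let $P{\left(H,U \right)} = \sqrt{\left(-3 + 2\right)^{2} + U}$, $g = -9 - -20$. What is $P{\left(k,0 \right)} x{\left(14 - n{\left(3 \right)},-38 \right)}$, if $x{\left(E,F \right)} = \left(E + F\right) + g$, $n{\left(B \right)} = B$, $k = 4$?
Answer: $-16$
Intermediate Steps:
$g = 11$ ($g = -9 + 20 = 11$)
$P{\left(H,U \right)} = \sqrt{1 + U}$ ($P{\left(H,U \right)} = \sqrt{\left(-1\right)^{2} + U} = \sqrt{1 + U}$)
$x{\left(E,F \right)} = 11 + E + F$ ($x{\left(E,F \right)} = \left(E + F\right) + 11 = 11 + E + F$)
$P{\left(k,0 \right)} x{\left(14 - n{\left(3 \right)},-38 \right)} = \sqrt{1 + 0} \left(11 + \left(14 - 3\right) - 38\right) = \sqrt{1} \left(11 + \left(14 - 3\right) - 38\right) = 1 \left(11 + 11 - 38\right) = 1 \left(-16\right) = -16$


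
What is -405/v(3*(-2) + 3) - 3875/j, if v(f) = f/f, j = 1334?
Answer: -544145/1334 ≈ -407.90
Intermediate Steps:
v(f) = 1
-405/v(3*(-2) + 3) - 3875/j = -405/1 - 3875/1334 = -405*1 - 3875*1/1334 = -405 - 3875/1334 = -544145/1334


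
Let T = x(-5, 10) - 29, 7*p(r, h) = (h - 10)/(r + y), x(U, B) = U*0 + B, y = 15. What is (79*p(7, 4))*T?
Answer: 4503/77 ≈ 58.481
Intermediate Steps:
x(U, B) = B (x(U, B) = 0 + B = B)
p(r, h) = (-10 + h)/(7*(15 + r)) (p(r, h) = ((h - 10)/(r + 15))/7 = ((-10 + h)/(15 + r))/7 = (-10 + h)/(7*(15 + r)))
T = -19 (T = 10 - 29 = -19)
(79*p(7, 4))*T = (79*((-10 + 4)/(7*(15 + 7))))*(-19) = (79*((⅐)*(-6)/22))*(-19) = (79*((⅐)*(1/22)*(-6)))*(-19) = (79*(-3/77))*(-19) = -237/77*(-19) = 4503/77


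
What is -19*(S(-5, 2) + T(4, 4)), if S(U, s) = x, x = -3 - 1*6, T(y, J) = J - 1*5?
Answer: 190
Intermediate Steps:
T(y, J) = -5 + J (T(y, J) = J - 5 = -5 + J)
x = -9 (x = -3 - 6 = -9)
S(U, s) = -9
-19*(S(-5, 2) + T(4, 4)) = -19*(-9 + (-5 + 4)) = -19*(-9 - 1) = -19*(-10) = 190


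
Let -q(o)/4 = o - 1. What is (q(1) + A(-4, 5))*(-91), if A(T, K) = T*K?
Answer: 1820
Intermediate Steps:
q(o) = 4 - 4*o (q(o) = -4*(o - 1) = -4*(-1 + o) = 4 - 4*o)
A(T, K) = K*T
(q(1) + A(-4, 5))*(-91) = ((4 - 4*1) + 5*(-4))*(-91) = ((4 - 4) - 20)*(-91) = (0 - 20)*(-91) = -20*(-91) = 1820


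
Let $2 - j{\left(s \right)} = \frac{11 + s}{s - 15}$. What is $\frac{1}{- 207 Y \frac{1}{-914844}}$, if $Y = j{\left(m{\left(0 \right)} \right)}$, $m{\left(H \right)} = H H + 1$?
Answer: $\frac{533659}{345} \approx 1546.8$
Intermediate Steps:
$m{\left(H \right)} = 1 + H^{2}$ ($m{\left(H \right)} = H^{2} + 1 = 1 + H^{2}$)
$j{\left(s \right)} = 2 - \frac{11 + s}{-15 + s}$ ($j{\left(s \right)} = 2 - \frac{11 + s}{s - 15} = 2 - \frac{11 + s}{-15 + s}$)
$Y = \frac{20}{7}$ ($Y = \frac{-41 + \left(1 + 0^{2}\right)}{-15 + \left(1 + 0^{2}\right)} = \frac{-41 + \left(1 + 0\right)}{-15 + \left(1 + 0\right)} = \frac{-41 + 1}{-15 + 1} = \frac{1}{-14} \left(-40\right) = \left(- \frac{1}{14}\right) \left(-40\right) = \frac{20}{7} \approx 2.8571$)
$\frac{1}{- 207 Y \frac{1}{-914844}} = \frac{1}{\left(-207\right) \frac{20}{7} \frac{1}{-914844}} = \frac{1}{\left(- \frac{4140}{7}\right) \left(- \frac{1}{914844}\right)} = \frac{1}{\frac{345}{533659}} = \frac{533659}{345}$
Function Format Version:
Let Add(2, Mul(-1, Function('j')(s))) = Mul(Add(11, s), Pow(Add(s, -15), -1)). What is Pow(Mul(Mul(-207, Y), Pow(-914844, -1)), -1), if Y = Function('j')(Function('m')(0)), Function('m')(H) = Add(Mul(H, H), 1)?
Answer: Rational(533659, 345) ≈ 1546.8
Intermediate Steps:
Function('m')(H) = Add(1, Pow(H, 2)) (Function('m')(H) = Add(Pow(H, 2), 1) = Add(1, Pow(H, 2)))
Function('j')(s) = Add(2, Mul(-1, Pow(Add(-15, s), -1), Add(11, s))) (Function('j')(s) = Add(2, Mul(-1, Mul(Add(11, s), Pow(Add(s, -15), -1)))) = Add(2, Mul(-1, Mul(Add(11, s), Pow(Add(-15, s), -1)))) = Add(2, Mul(-1, Mul(Pow(Add(-15, s), -1), Add(11, s)))) = Add(2, Mul(-1, Pow(Add(-15, s), -1), Add(11, s))))
Y = Rational(20, 7) (Y = Mul(Pow(Add(-15, Add(1, Pow(0, 2))), -1), Add(-41, Add(1, Pow(0, 2)))) = Mul(Pow(Add(-15, Add(1, 0)), -1), Add(-41, Add(1, 0))) = Mul(Pow(Add(-15, 1), -1), Add(-41, 1)) = Mul(Pow(-14, -1), -40) = Mul(Rational(-1, 14), -40) = Rational(20, 7) ≈ 2.8571)
Pow(Mul(Mul(-207, Y), Pow(-914844, -1)), -1) = Pow(Mul(Mul(-207, Rational(20, 7)), Pow(-914844, -1)), -1) = Pow(Mul(Rational(-4140, 7), Rational(-1, 914844)), -1) = Pow(Rational(345, 533659), -1) = Rational(533659, 345)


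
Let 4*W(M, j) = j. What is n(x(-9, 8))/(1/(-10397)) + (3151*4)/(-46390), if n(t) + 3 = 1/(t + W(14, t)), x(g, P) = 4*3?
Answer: 2122175146/69585 ≈ 30498.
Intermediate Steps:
W(M, j) = j/4
x(g, P) = 12
n(t) = -3 + 4/(5*t) (n(t) = -3 + 1/(t + t/4) = -3 + 1/(5*t/4) = -3 + 4/(5*t))
n(x(-9, 8))/(1/(-10397)) + (3151*4)/(-46390) = (-3 + (⅘)/12)/(1/(-10397)) + (3151*4)/(-46390) = (-3 + (⅘)*(1/12))/(-1/10397) + 12604*(-1/46390) = (-3 + 1/15)*(-10397) - 6302/23195 = -44/15*(-10397) - 6302/23195 = 457468/15 - 6302/23195 = 2122175146/69585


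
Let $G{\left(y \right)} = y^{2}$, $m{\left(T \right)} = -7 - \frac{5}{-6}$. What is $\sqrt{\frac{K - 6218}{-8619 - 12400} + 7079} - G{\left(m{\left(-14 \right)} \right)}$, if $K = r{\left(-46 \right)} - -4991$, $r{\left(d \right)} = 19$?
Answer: $- \frac{1369}{36} + \frac{\sqrt{3127515988471}}{21019} \approx 46.109$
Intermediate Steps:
$K = 5010$ ($K = 19 - -4991 = 19 + 4991 = 5010$)
$m{\left(T \right)} = - \frac{37}{6}$ ($m{\left(T \right)} = -7 - - \frac{5}{6} = -7 + \frac{5}{6} = - \frac{37}{6}$)
$\sqrt{\frac{K - 6218}{-8619 - 12400} + 7079} - G{\left(m{\left(-14 \right)} \right)} = \sqrt{\frac{5010 - 6218}{-8619 - 12400} + 7079} - \left(- \frac{37}{6}\right)^{2} = \sqrt{- \frac{1208}{-21019} + 7079} - \frac{1369}{36} = \sqrt{\left(-1208\right) \left(- \frac{1}{21019}\right) + 7079} - \frac{1369}{36} = \sqrt{\frac{1208}{21019} + 7079} - \frac{1369}{36} = \sqrt{\frac{148794709}{21019}} - \frac{1369}{36} = \frac{\sqrt{3127515988471}}{21019} - \frac{1369}{36} = - \frac{1369}{36} + \frac{\sqrt{3127515988471}}{21019}$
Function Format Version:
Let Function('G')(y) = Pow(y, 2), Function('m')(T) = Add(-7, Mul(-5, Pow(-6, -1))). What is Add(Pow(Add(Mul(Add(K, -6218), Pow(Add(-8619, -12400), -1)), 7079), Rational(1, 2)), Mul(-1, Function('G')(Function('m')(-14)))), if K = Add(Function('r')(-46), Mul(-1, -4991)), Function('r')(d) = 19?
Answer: Add(Rational(-1369, 36), Mul(Rational(1, 21019), Pow(3127515988471, Rational(1, 2)))) ≈ 46.109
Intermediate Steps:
K = 5010 (K = Add(19, Mul(-1, -4991)) = Add(19, 4991) = 5010)
Function('m')(T) = Rational(-37, 6) (Function('m')(T) = Add(-7, Mul(-5, Rational(-1, 6))) = Add(-7, Rational(5, 6)) = Rational(-37, 6))
Add(Pow(Add(Mul(Add(K, -6218), Pow(Add(-8619, -12400), -1)), 7079), Rational(1, 2)), Mul(-1, Function('G')(Function('m')(-14)))) = Add(Pow(Add(Mul(Add(5010, -6218), Pow(Add(-8619, -12400), -1)), 7079), Rational(1, 2)), Mul(-1, Pow(Rational(-37, 6), 2))) = Add(Pow(Add(Mul(-1208, Pow(-21019, -1)), 7079), Rational(1, 2)), Mul(-1, Rational(1369, 36))) = Add(Pow(Add(Mul(-1208, Rational(-1, 21019)), 7079), Rational(1, 2)), Rational(-1369, 36)) = Add(Pow(Add(Rational(1208, 21019), 7079), Rational(1, 2)), Rational(-1369, 36)) = Add(Pow(Rational(148794709, 21019), Rational(1, 2)), Rational(-1369, 36)) = Add(Mul(Rational(1, 21019), Pow(3127515988471, Rational(1, 2))), Rational(-1369, 36)) = Add(Rational(-1369, 36), Mul(Rational(1, 21019), Pow(3127515988471, Rational(1, 2))))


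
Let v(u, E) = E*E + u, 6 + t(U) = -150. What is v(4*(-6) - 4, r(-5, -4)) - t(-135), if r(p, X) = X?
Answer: 144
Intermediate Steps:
t(U) = -156 (t(U) = -6 - 150 = -156)
v(u, E) = u + E² (v(u, E) = E² + u = u + E²)
v(4*(-6) - 4, r(-5, -4)) - t(-135) = ((4*(-6) - 4) + (-4)²) - 1*(-156) = ((-24 - 4) + 16) + 156 = (-28 + 16) + 156 = -12 + 156 = 144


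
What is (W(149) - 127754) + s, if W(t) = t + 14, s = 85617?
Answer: -41974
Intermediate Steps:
W(t) = 14 + t
(W(149) - 127754) + s = ((14 + 149) - 127754) + 85617 = (163 - 127754) + 85617 = -127591 + 85617 = -41974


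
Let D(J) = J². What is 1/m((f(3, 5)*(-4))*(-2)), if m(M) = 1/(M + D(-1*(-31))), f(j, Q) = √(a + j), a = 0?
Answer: 961 + 8*√3 ≈ 974.86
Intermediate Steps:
f(j, Q) = √j (f(j, Q) = √(0 + j) = √j)
m(M) = 1/(961 + M) (m(M) = 1/(M + (-1*(-31))²) = 1/(M + 31²) = 1/(M + 961) = 1/(961 + M))
1/m((f(3, 5)*(-4))*(-2)) = 1/(1/(961 + (√3*(-4))*(-2))) = 1/(1/(961 - 4*√3*(-2))) = 1/(1/(961 + 8*√3)) = 961 + 8*√3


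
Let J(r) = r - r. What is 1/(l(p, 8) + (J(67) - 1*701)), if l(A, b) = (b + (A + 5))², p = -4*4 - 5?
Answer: -1/637 ≈ -0.0015699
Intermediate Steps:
p = -21 (p = -16 - 5 = -21)
l(A, b) = (5 + A + b)² (l(A, b) = (b + (5 + A))² = (5 + A + b)²)
J(r) = 0
1/(l(p, 8) + (J(67) - 1*701)) = 1/((5 - 21 + 8)² + (0 - 1*701)) = 1/((-8)² + (0 - 701)) = 1/(64 - 701) = 1/(-637) = -1/637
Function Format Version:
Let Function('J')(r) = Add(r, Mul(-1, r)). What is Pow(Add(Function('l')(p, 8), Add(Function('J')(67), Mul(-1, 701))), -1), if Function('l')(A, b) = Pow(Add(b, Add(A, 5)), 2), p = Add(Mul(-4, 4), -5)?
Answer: Rational(-1, 637) ≈ -0.0015699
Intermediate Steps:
p = -21 (p = Add(-16, -5) = -21)
Function('l')(A, b) = Pow(Add(5, A, b), 2) (Function('l')(A, b) = Pow(Add(b, Add(5, A)), 2) = Pow(Add(5, A, b), 2))
Function('J')(r) = 0
Pow(Add(Function('l')(p, 8), Add(Function('J')(67), Mul(-1, 701))), -1) = Pow(Add(Pow(Add(5, -21, 8), 2), Add(0, Mul(-1, 701))), -1) = Pow(Add(Pow(-8, 2), Add(0, -701)), -1) = Pow(Add(64, -701), -1) = Pow(-637, -1) = Rational(-1, 637)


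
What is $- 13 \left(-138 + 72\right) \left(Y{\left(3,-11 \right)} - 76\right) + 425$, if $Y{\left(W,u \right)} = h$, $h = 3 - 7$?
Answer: $-68215$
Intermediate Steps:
$h = -4$ ($h = 3 - 7 = -4$)
$Y{\left(W,u \right)} = -4$
$- 13 \left(-138 + 72\right) \left(Y{\left(3,-11 \right)} - 76\right) + 425 = - 13 \left(-138 + 72\right) \left(-4 - 76\right) + 425 = - 13 \left(\left(-66\right) \left(-80\right)\right) + 425 = \left(-13\right) 5280 + 425 = -68640 + 425 = -68215$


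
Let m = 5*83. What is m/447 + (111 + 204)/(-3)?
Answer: -46520/447 ≈ -104.07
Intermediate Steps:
m = 415
m/447 + (111 + 204)/(-3) = 415/447 + (111 + 204)/(-3) = 415*(1/447) + 315*(-⅓) = 415/447 - 105 = -46520/447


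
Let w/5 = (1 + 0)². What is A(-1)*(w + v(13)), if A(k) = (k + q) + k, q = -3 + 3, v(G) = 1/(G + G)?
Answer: -131/13 ≈ -10.077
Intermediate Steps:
v(G) = 1/(2*G)
q = 0
w = 5 (w = 5*(1 + 0)² = 5*1² = 5*1 = 5)
A(k) = 2*k (A(k) = (k + 0) + k = k + k = 2*k)
A(-1)*(w + v(13)) = (2*(-1))*(5 + (½)/13) = -2*(5 + (½)*(1/13)) = -2*(5 + 1/26) = -2*131/26 = -131/13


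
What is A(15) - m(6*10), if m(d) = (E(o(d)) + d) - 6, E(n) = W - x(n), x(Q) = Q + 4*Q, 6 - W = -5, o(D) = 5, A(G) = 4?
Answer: -36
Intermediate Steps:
W = 11 (W = 6 - 1*(-5) = 6 + 5 = 11)
x(Q) = 5*Q
E(n) = 11 - 5*n
m(d) = -20 + d (m(d) = ((11 - 5*5) + d) - 6 = ((11 - 25) + d) - 6 = (-14 + d) - 6 = -20 + d)
A(15) - m(6*10) = 4 - (-20 + 6*10) = 4 - (-20 + 60) = 4 - 1*40 = 4 - 40 = -36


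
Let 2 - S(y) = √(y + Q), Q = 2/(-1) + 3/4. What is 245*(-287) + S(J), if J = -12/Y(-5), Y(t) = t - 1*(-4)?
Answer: -70313 - √43/2 ≈ -70316.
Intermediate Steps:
Q = -5/4 (Q = 2*(-1) + 3*(¼) = -2 + ¾ = -5/4 ≈ -1.2500)
Y(t) = 4 + t (Y(t) = t + 4 = 4 + t)
J = 12 (J = -12/(4 - 5) = -12/(-1) = -12*(-1) = 12)
S(y) = 2 - √(-5/4 + y) (S(y) = 2 - √(y - 5/4) = 2 - √(-5/4 + y))
245*(-287) + S(J) = 245*(-287) + (2 - √(-5 + 4*12)/2) = -70315 + (2 - √(-5 + 48)/2) = -70315 + (2 - √43/2) = -70313 - √43/2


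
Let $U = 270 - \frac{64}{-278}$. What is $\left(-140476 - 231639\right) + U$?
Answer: $- \frac{51686423}{139} \approx -3.7185 \cdot 10^{5}$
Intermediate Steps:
$U = \frac{37562}{139}$ ($U = 270 - - \frac{32}{139} = 270 + \frac{32}{139} = \frac{37562}{139} \approx 270.23$)
$\left(-140476 - 231639\right) + U = \left(-140476 - 231639\right) + \frac{37562}{139} = -372115 + \frac{37562}{139} = - \frac{51686423}{139}$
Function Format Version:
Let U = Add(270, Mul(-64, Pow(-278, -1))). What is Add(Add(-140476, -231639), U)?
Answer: Rational(-51686423, 139) ≈ -3.7185e+5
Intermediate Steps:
U = Rational(37562, 139) (U = Add(270, Mul(-64, Rational(-1, 278))) = Add(270, Rational(32, 139)) = Rational(37562, 139) ≈ 270.23)
Add(Add(-140476, -231639), U) = Add(Add(-140476, -231639), Rational(37562, 139)) = Add(-372115, Rational(37562, 139)) = Rational(-51686423, 139)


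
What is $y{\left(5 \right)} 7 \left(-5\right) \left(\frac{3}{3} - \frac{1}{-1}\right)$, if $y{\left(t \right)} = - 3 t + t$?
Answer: $700$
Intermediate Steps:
$y{\left(t \right)} = - 2 t$
$y{\left(5 \right)} 7 \left(-5\right) \left(\frac{3}{3} - \frac{1}{-1}\right) = \left(-2\right) 5 \cdot 7 \left(-5\right) \left(\frac{3}{3} - \frac{1}{-1}\right) = - 10 \left(- 35 \left(3 \cdot \frac{1}{3} - -1\right)\right) = - 10 \left(- 35 \left(1 + 1\right)\right) = - 10 \left(\left(-35\right) 2\right) = \left(-10\right) \left(-70\right) = 700$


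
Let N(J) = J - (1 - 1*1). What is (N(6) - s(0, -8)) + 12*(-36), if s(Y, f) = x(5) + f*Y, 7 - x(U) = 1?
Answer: -432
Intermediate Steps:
x(U) = 6 (x(U) = 7 - 1*1 = 7 - 1 = 6)
N(J) = J (N(J) = J - (1 - 1) = J - 1*0 = J + 0 = J)
s(Y, f) = 6 + Y*f (s(Y, f) = 6 + f*Y = 6 + Y*f)
(N(6) - s(0, -8)) + 12*(-36) = (6 - (6 + 0*(-8))) + 12*(-36) = (6 - (6 + 0)) - 432 = (6 - 1*6) - 432 = (6 - 6) - 432 = 0 - 432 = -432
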